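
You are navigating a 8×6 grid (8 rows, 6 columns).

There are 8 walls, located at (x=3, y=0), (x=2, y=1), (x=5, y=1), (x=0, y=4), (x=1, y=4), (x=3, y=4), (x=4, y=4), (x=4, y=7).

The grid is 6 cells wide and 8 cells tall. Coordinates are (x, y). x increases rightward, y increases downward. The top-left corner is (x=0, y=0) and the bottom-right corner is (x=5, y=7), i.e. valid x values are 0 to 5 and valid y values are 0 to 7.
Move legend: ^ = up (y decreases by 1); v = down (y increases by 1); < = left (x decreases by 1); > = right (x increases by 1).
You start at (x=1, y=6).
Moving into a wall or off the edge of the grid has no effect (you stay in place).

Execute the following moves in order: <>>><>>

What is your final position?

Answer: Final position: (x=4, y=6)

Derivation:
Start: (x=1, y=6)
  < (left): (x=1, y=6) -> (x=0, y=6)
  > (right): (x=0, y=6) -> (x=1, y=6)
  > (right): (x=1, y=6) -> (x=2, y=6)
  > (right): (x=2, y=6) -> (x=3, y=6)
  < (left): (x=3, y=6) -> (x=2, y=6)
  > (right): (x=2, y=6) -> (x=3, y=6)
  > (right): (x=3, y=6) -> (x=4, y=6)
Final: (x=4, y=6)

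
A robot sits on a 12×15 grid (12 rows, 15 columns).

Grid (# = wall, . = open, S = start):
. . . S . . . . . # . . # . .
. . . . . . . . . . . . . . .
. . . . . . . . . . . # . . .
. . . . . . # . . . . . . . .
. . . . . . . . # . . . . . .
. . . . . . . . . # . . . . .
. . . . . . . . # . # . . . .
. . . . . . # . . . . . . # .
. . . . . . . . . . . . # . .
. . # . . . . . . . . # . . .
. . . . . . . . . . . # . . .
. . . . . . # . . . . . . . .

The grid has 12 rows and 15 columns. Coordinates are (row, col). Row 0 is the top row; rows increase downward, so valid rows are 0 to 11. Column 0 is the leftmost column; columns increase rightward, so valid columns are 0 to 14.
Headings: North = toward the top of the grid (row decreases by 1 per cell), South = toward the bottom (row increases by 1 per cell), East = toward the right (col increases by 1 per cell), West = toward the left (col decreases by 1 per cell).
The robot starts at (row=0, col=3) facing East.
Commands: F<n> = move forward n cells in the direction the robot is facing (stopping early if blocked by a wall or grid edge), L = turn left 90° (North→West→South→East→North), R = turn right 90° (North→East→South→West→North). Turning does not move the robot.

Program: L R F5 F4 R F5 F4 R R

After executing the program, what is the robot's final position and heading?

Start: (row=0, col=3), facing East
  L: turn left, now facing North
  R: turn right, now facing East
  F5: move forward 5, now at (row=0, col=8)
  F4: move forward 0/4 (blocked), now at (row=0, col=8)
  R: turn right, now facing South
  F5: move forward 3/5 (blocked), now at (row=3, col=8)
  F4: move forward 0/4 (blocked), now at (row=3, col=8)
  R: turn right, now facing West
  R: turn right, now facing North
Final: (row=3, col=8), facing North

Answer: Final position: (row=3, col=8), facing North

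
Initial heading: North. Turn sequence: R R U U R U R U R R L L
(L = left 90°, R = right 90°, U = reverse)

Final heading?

Start: North
  R (right (90° clockwise)) -> East
  R (right (90° clockwise)) -> South
  U (U-turn (180°)) -> North
  U (U-turn (180°)) -> South
  R (right (90° clockwise)) -> West
  U (U-turn (180°)) -> East
  R (right (90° clockwise)) -> South
  U (U-turn (180°)) -> North
  R (right (90° clockwise)) -> East
  R (right (90° clockwise)) -> South
  L (left (90° counter-clockwise)) -> East
  L (left (90° counter-clockwise)) -> North
Final: North

Answer: Final heading: North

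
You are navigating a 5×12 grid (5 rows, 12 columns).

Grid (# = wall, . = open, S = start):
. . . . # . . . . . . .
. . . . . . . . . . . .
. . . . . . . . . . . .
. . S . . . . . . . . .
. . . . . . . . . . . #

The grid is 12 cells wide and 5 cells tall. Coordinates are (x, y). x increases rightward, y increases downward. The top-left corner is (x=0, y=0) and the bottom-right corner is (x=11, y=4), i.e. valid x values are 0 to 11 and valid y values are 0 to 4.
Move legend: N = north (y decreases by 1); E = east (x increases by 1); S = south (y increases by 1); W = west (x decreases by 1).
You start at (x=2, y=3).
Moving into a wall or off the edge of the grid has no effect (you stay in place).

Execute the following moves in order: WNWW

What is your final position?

Answer: Final position: (x=0, y=2)

Derivation:
Start: (x=2, y=3)
  W (west): (x=2, y=3) -> (x=1, y=3)
  N (north): (x=1, y=3) -> (x=1, y=2)
  W (west): (x=1, y=2) -> (x=0, y=2)
  W (west): blocked, stay at (x=0, y=2)
Final: (x=0, y=2)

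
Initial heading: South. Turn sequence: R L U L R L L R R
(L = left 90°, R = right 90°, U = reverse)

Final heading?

Start: South
  R (right (90° clockwise)) -> West
  L (left (90° counter-clockwise)) -> South
  U (U-turn (180°)) -> North
  L (left (90° counter-clockwise)) -> West
  R (right (90° clockwise)) -> North
  L (left (90° counter-clockwise)) -> West
  L (left (90° counter-clockwise)) -> South
  R (right (90° clockwise)) -> West
  R (right (90° clockwise)) -> North
Final: North

Answer: Final heading: North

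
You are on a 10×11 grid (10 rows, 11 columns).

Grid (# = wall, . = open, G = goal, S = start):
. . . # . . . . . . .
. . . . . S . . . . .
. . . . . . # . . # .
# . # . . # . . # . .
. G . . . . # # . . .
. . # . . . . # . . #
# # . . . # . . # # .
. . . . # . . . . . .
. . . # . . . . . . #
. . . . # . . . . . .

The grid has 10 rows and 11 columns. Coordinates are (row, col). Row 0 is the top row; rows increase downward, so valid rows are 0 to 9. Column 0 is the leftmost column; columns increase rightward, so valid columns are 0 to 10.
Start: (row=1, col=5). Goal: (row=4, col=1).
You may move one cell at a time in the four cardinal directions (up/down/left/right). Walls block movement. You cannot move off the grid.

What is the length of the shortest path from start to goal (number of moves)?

Answer: Shortest path length: 7

Derivation:
BFS from (row=1, col=5) until reaching (row=4, col=1):
  Distance 0: (row=1, col=5)
  Distance 1: (row=0, col=5), (row=1, col=4), (row=1, col=6), (row=2, col=5)
  Distance 2: (row=0, col=4), (row=0, col=6), (row=1, col=3), (row=1, col=7), (row=2, col=4)
  Distance 3: (row=0, col=7), (row=1, col=2), (row=1, col=8), (row=2, col=3), (row=2, col=7), (row=3, col=4)
  Distance 4: (row=0, col=2), (row=0, col=8), (row=1, col=1), (row=1, col=9), (row=2, col=2), (row=2, col=8), (row=3, col=3), (row=3, col=7), (row=4, col=4)
  Distance 5: (row=0, col=1), (row=0, col=9), (row=1, col=0), (row=1, col=10), (row=2, col=1), (row=3, col=6), (row=4, col=3), (row=4, col=5), (row=5, col=4)
  Distance 6: (row=0, col=0), (row=0, col=10), (row=2, col=0), (row=2, col=10), (row=3, col=1), (row=4, col=2), (row=5, col=3), (row=5, col=5), (row=6, col=4)
  Distance 7: (row=3, col=10), (row=4, col=1), (row=5, col=6), (row=6, col=3)  <- goal reached here
One shortest path (7 moves): (row=1, col=5) -> (row=1, col=4) -> (row=1, col=3) -> (row=1, col=2) -> (row=1, col=1) -> (row=2, col=1) -> (row=3, col=1) -> (row=4, col=1)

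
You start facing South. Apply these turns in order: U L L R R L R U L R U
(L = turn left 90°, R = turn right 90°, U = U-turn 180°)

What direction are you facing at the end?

Start: South
  U (U-turn (180°)) -> North
  L (left (90° counter-clockwise)) -> West
  L (left (90° counter-clockwise)) -> South
  R (right (90° clockwise)) -> West
  R (right (90° clockwise)) -> North
  L (left (90° counter-clockwise)) -> West
  R (right (90° clockwise)) -> North
  U (U-turn (180°)) -> South
  L (left (90° counter-clockwise)) -> East
  R (right (90° clockwise)) -> South
  U (U-turn (180°)) -> North
Final: North

Answer: Final heading: North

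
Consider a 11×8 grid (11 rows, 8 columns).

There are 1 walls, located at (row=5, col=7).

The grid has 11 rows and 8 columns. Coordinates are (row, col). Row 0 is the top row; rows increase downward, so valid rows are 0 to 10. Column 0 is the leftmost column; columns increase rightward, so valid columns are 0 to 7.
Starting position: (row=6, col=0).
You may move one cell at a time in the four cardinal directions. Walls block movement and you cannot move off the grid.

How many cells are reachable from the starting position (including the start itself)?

BFS flood-fill from (row=6, col=0):
  Distance 0: (row=6, col=0)
  Distance 1: (row=5, col=0), (row=6, col=1), (row=7, col=0)
  Distance 2: (row=4, col=0), (row=5, col=1), (row=6, col=2), (row=7, col=1), (row=8, col=0)
  Distance 3: (row=3, col=0), (row=4, col=1), (row=5, col=2), (row=6, col=3), (row=7, col=2), (row=8, col=1), (row=9, col=0)
  Distance 4: (row=2, col=0), (row=3, col=1), (row=4, col=2), (row=5, col=3), (row=6, col=4), (row=7, col=3), (row=8, col=2), (row=9, col=1), (row=10, col=0)
  Distance 5: (row=1, col=0), (row=2, col=1), (row=3, col=2), (row=4, col=3), (row=5, col=4), (row=6, col=5), (row=7, col=4), (row=8, col=3), (row=9, col=2), (row=10, col=1)
  Distance 6: (row=0, col=0), (row=1, col=1), (row=2, col=2), (row=3, col=3), (row=4, col=4), (row=5, col=5), (row=6, col=6), (row=7, col=5), (row=8, col=4), (row=9, col=3), (row=10, col=2)
  Distance 7: (row=0, col=1), (row=1, col=2), (row=2, col=3), (row=3, col=4), (row=4, col=5), (row=5, col=6), (row=6, col=7), (row=7, col=6), (row=8, col=5), (row=9, col=4), (row=10, col=3)
  Distance 8: (row=0, col=2), (row=1, col=3), (row=2, col=4), (row=3, col=5), (row=4, col=6), (row=7, col=7), (row=8, col=6), (row=9, col=5), (row=10, col=4)
  Distance 9: (row=0, col=3), (row=1, col=4), (row=2, col=5), (row=3, col=6), (row=4, col=7), (row=8, col=7), (row=9, col=6), (row=10, col=5)
  Distance 10: (row=0, col=4), (row=1, col=5), (row=2, col=6), (row=3, col=7), (row=9, col=7), (row=10, col=6)
  Distance 11: (row=0, col=5), (row=1, col=6), (row=2, col=7), (row=10, col=7)
  Distance 12: (row=0, col=6), (row=1, col=7)
  Distance 13: (row=0, col=7)
Total reachable: 87 (grid has 87 open cells total)

Answer: Reachable cells: 87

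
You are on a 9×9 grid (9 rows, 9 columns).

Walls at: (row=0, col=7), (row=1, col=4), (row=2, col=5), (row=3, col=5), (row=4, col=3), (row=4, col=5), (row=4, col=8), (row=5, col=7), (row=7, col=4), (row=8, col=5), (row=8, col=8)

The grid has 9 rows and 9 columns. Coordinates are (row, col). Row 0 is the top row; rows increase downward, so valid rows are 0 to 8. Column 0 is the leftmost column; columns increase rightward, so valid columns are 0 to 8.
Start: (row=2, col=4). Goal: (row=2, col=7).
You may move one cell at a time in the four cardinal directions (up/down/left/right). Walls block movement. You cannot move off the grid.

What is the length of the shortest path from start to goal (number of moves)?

Answer: Shortest path length: 9

Derivation:
BFS from (row=2, col=4) until reaching (row=2, col=7):
  Distance 0: (row=2, col=4)
  Distance 1: (row=2, col=3), (row=3, col=4)
  Distance 2: (row=1, col=3), (row=2, col=2), (row=3, col=3), (row=4, col=4)
  Distance 3: (row=0, col=3), (row=1, col=2), (row=2, col=1), (row=3, col=2), (row=5, col=4)
  Distance 4: (row=0, col=2), (row=0, col=4), (row=1, col=1), (row=2, col=0), (row=3, col=1), (row=4, col=2), (row=5, col=3), (row=5, col=5), (row=6, col=4)
  Distance 5: (row=0, col=1), (row=0, col=5), (row=1, col=0), (row=3, col=0), (row=4, col=1), (row=5, col=2), (row=5, col=6), (row=6, col=3), (row=6, col=5)
  Distance 6: (row=0, col=0), (row=0, col=6), (row=1, col=5), (row=4, col=0), (row=4, col=6), (row=5, col=1), (row=6, col=2), (row=6, col=6), (row=7, col=3), (row=7, col=5)
  Distance 7: (row=1, col=6), (row=3, col=6), (row=4, col=7), (row=5, col=0), (row=6, col=1), (row=6, col=7), (row=7, col=2), (row=7, col=6), (row=8, col=3)
  Distance 8: (row=1, col=7), (row=2, col=6), (row=3, col=7), (row=6, col=0), (row=6, col=8), (row=7, col=1), (row=7, col=7), (row=8, col=2), (row=8, col=4), (row=8, col=6)
  Distance 9: (row=1, col=8), (row=2, col=7), (row=3, col=8), (row=5, col=8), (row=7, col=0), (row=7, col=8), (row=8, col=1), (row=8, col=7)  <- goal reached here
One shortest path (9 moves): (row=2, col=4) -> (row=2, col=3) -> (row=1, col=3) -> (row=0, col=3) -> (row=0, col=4) -> (row=0, col=5) -> (row=0, col=6) -> (row=1, col=6) -> (row=1, col=7) -> (row=2, col=7)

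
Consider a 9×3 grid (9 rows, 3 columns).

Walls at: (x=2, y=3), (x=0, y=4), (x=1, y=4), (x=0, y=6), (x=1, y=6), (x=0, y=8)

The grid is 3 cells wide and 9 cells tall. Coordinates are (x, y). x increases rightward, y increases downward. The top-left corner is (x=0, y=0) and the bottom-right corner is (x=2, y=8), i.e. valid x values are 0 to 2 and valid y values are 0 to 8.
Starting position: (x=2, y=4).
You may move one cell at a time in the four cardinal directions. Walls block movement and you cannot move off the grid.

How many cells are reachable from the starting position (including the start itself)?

Answer: Reachable cells: 10

Derivation:
BFS flood-fill from (x=2, y=4):
  Distance 0: (x=2, y=4)
  Distance 1: (x=2, y=5)
  Distance 2: (x=1, y=5), (x=2, y=6)
  Distance 3: (x=0, y=5), (x=2, y=7)
  Distance 4: (x=1, y=7), (x=2, y=8)
  Distance 5: (x=0, y=7), (x=1, y=8)
Total reachable: 10 (grid has 21 open cells total)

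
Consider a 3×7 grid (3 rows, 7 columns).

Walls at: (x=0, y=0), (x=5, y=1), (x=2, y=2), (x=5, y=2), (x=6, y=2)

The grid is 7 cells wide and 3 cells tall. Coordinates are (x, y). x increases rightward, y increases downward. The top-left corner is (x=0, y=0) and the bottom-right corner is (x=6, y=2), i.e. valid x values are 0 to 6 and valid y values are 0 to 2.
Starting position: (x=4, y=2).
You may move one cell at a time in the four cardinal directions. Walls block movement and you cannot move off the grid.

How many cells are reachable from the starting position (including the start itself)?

BFS flood-fill from (x=4, y=2):
  Distance 0: (x=4, y=2)
  Distance 1: (x=4, y=1), (x=3, y=2)
  Distance 2: (x=4, y=0), (x=3, y=1)
  Distance 3: (x=3, y=0), (x=5, y=0), (x=2, y=1)
  Distance 4: (x=2, y=0), (x=6, y=0), (x=1, y=1)
  Distance 5: (x=1, y=0), (x=0, y=1), (x=6, y=1), (x=1, y=2)
  Distance 6: (x=0, y=2)
Total reachable: 16 (grid has 16 open cells total)

Answer: Reachable cells: 16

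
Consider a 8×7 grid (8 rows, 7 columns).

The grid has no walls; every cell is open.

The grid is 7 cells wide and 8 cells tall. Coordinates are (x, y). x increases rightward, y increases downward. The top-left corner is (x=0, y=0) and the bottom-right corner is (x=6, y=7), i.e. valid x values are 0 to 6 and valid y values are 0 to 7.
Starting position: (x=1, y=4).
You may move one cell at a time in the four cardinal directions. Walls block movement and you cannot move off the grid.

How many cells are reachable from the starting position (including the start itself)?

BFS flood-fill from (x=1, y=4):
  Distance 0: (x=1, y=4)
  Distance 1: (x=1, y=3), (x=0, y=4), (x=2, y=4), (x=1, y=5)
  Distance 2: (x=1, y=2), (x=0, y=3), (x=2, y=3), (x=3, y=4), (x=0, y=5), (x=2, y=5), (x=1, y=6)
  Distance 3: (x=1, y=1), (x=0, y=2), (x=2, y=2), (x=3, y=3), (x=4, y=4), (x=3, y=5), (x=0, y=6), (x=2, y=6), (x=1, y=7)
  Distance 4: (x=1, y=0), (x=0, y=1), (x=2, y=1), (x=3, y=2), (x=4, y=3), (x=5, y=4), (x=4, y=5), (x=3, y=6), (x=0, y=7), (x=2, y=7)
  Distance 5: (x=0, y=0), (x=2, y=0), (x=3, y=1), (x=4, y=2), (x=5, y=3), (x=6, y=4), (x=5, y=5), (x=4, y=6), (x=3, y=7)
  Distance 6: (x=3, y=0), (x=4, y=1), (x=5, y=2), (x=6, y=3), (x=6, y=5), (x=5, y=6), (x=4, y=7)
  Distance 7: (x=4, y=0), (x=5, y=1), (x=6, y=2), (x=6, y=6), (x=5, y=7)
  Distance 8: (x=5, y=0), (x=6, y=1), (x=6, y=7)
  Distance 9: (x=6, y=0)
Total reachable: 56 (grid has 56 open cells total)

Answer: Reachable cells: 56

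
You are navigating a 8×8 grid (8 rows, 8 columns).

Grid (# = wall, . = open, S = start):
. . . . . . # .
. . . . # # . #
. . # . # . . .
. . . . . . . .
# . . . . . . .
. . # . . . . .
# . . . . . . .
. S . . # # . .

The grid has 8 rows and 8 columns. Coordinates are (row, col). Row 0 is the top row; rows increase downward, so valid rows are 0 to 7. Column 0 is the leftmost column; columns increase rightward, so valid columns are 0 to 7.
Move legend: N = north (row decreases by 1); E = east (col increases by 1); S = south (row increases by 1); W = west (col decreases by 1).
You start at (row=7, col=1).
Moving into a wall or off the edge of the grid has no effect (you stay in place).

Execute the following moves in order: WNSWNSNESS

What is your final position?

Answer: Final position: (row=7, col=1)

Derivation:
Start: (row=7, col=1)
  W (west): (row=7, col=1) -> (row=7, col=0)
  N (north): blocked, stay at (row=7, col=0)
  S (south): blocked, stay at (row=7, col=0)
  W (west): blocked, stay at (row=7, col=0)
  N (north): blocked, stay at (row=7, col=0)
  S (south): blocked, stay at (row=7, col=0)
  N (north): blocked, stay at (row=7, col=0)
  E (east): (row=7, col=0) -> (row=7, col=1)
  S (south): blocked, stay at (row=7, col=1)
  S (south): blocked, stay at (row=7, col=1)
Final: (row=7, col=1)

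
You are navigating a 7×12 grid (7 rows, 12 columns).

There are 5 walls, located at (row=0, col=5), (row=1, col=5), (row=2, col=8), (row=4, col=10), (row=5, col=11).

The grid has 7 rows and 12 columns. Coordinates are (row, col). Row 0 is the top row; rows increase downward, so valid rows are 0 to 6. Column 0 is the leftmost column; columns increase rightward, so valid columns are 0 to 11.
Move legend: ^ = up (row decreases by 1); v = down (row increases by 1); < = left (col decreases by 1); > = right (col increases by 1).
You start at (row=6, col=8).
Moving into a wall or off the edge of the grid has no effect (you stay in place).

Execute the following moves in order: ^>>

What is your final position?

Start: (row=6, col=8)
  ^ (up): (row=6, col=8) -> (row=5, col=8)
  > (right): (row=5, col=8) -> (row=5, col=9)
  > (right): (row=5, col=9) -> (row=5, col=10)
Final: (row=5, col=10)

Answer: Final position: (row=5, col=10)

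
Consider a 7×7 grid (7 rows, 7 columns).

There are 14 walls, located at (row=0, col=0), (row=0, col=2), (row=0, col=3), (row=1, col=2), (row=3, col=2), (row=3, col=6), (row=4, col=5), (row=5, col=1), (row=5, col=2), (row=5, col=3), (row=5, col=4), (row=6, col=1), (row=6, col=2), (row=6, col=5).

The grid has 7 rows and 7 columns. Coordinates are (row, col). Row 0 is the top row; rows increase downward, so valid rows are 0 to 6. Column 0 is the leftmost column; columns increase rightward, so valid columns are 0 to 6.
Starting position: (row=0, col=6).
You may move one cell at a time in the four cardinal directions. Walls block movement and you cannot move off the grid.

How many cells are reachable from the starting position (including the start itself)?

BFS flood-fill from (row=0, col=6):
  Distance 0: (row=0, col=6)
  Distance 1: (row=0, col=5), (row=1, col=6)
  Distance 2: (row=0, col=4), (row=1, col=5), (row=2, col=6)
  Distance 3: (row=1, col=4), (row=2, col=5)
  Distance 4: (row=1, col=3), (row=2, col=4), (row=3, col=5)
  Distance 5: (row=2, col=3), (row=3, col=4)
  Distance 6: (row=2, col=2), (row=3, col=3), (row=4, col=4)
  Distance 7: (row=2, col=1), (row=4, col=3)
  Distance 8: (row=1, col=1), (row=2, col=0), (row=3, col=1), (row=4, col=2)
  Distance 9: (row=0, col=1), (row=1, col=0), (row=3, col=0), (row=4, col=1)
  Distance 10: (row=4, col=0)
  Distance 11: (row=5, col=0)
  Distance 12: (row=6, col=0)
Total reachable: 29 (grid has 35 open cells total)

Answer: Reachable cells: 29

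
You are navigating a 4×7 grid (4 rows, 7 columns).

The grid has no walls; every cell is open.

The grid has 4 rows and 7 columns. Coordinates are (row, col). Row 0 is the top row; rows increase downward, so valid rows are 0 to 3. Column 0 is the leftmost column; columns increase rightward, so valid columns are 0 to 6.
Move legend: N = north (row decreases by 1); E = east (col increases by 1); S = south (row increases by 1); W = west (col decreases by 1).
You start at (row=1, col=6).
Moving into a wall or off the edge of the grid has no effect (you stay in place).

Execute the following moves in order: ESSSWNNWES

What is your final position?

Start: (row=1, col=6)
  E (east): blocked, stay at (row=1, col=6)
  S (south): (row=1, col=6) -> (row=2, col=6)
  S (south): (row=2, col=6) -> (row=3, col=6)
  S (south): blocked, stay at (row=3, col=6)
  W (west): (row=3, col=6) -> (row=3, col=5)
  N (north): (row=3, col=5) -> (row=2, col=5)
  N (north): (row=2, col=5) -> (row=1, col=5)
  W (west): (row=1, col=5) -> (row=1, col=4)
  E (east): (row=1, col=4) -> (row=1, col=5)
  S (south): (row=1, col=5) -> (row=2, col=5)
Final: (row=2, col=5)

Answer: Final position: (row=2, col=5)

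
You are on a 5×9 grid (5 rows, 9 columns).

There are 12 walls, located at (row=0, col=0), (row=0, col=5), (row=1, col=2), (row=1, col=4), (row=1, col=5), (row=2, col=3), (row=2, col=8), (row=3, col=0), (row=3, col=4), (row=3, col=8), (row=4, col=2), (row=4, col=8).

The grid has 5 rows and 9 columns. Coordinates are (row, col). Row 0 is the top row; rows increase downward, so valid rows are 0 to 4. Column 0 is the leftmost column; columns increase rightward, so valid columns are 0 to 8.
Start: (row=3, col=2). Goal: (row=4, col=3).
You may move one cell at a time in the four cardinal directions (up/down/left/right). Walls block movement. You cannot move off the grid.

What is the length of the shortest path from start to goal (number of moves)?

BFS from (row=3, col=2) until reaching (row=4, col=3):
  Distance 0: (row=3, col=2)
  Distance 1: (row=2, col=2), (row=3, col=1), (row=3, col=3)
  Distance 2: (row=2, col=1), (row=4, col=1), (row=4, col=3)  <- goal reached here
One shortest path (2 moves): (row=3, col=2) -> (row=3, col=3) -> (row=4, col=3)

Answer: Shortest path length: 2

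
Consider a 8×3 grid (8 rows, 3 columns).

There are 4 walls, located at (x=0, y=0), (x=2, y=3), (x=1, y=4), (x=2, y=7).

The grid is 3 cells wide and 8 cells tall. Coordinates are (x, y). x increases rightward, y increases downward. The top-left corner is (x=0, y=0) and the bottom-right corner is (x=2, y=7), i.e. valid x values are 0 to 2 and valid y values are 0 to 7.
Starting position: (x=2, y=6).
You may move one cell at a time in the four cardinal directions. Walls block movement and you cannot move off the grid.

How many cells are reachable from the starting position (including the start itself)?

Answer: Reachable cells: 20

Derivation:
BFS flood-fill from (x=2, y=6):
  Distance 0: (x=2, y=6)
  Distance 1: (x=2, y=5), (x=1, y=6)
  Distance 2: (x=2, y=4), (x=1, y=5), (x=0, y=6), (x=1, y=7)
  Distance 3: (x=0, y=5), (x=0, y=7)
  Distance 4: (x=0, y=4)
  Distance 5: (x=0, y=3)
  Distance 6: (x=0, y=2), (x=1, y=3)
  Distance 7: (x=0, y=1), (x=1, y=2)
  Distance 8: (x=1, y=1), (x=2, y=2)
  Distance 9: (x=1, y=0), (x=2, y=1)
  Distance 10: (x=2, y=0)
Total reachable: 20 (grid has 20 open cells total)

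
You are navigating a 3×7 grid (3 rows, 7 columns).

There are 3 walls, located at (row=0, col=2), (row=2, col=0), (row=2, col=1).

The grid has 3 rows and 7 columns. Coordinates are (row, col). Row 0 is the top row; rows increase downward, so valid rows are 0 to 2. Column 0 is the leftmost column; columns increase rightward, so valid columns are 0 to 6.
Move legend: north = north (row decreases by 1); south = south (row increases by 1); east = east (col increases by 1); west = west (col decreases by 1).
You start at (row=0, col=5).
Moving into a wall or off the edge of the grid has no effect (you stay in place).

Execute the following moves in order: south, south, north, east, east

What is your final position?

Answer: Final position: (row=1, col=6)

Derivation:
Start: (row=0, col=5)
  south (south): (row=0, col=5) -> (row=1, col=5)
  south (south): (row=1, col=5) -> (row=2, col=5)
  north (north): (row=2, col=5) -> (row=1, col=5)
  east (east): (row=1, col=5) -> (row=1, col=6)
  east (east): blocked, stay at (row=1, col=6)
Final: (row=1, col=6)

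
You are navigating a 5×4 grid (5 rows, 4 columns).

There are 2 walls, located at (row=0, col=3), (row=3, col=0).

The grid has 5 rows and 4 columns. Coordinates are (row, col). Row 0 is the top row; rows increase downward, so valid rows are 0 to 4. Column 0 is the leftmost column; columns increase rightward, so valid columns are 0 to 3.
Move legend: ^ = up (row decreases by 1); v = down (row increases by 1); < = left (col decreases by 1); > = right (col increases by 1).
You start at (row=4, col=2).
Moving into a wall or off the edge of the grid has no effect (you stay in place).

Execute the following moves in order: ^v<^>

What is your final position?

Answer: Final position: (row=3, col=2)

Derivation:
Start: (row=4, col=2)
  ^ (up): (row=4, col=2) -> (row=3, col=2)
  v (down): (row=3, col=2) -> (row=4, col=2)
  < (left): (row=4, col=2) -> (row=4, col=1)
  ^ (up): (row=4, col=1) -> (row=3, col=1)
  > (right): (row=3, col=1) -> (row=3, col=2)
Final: (row=3, col=2)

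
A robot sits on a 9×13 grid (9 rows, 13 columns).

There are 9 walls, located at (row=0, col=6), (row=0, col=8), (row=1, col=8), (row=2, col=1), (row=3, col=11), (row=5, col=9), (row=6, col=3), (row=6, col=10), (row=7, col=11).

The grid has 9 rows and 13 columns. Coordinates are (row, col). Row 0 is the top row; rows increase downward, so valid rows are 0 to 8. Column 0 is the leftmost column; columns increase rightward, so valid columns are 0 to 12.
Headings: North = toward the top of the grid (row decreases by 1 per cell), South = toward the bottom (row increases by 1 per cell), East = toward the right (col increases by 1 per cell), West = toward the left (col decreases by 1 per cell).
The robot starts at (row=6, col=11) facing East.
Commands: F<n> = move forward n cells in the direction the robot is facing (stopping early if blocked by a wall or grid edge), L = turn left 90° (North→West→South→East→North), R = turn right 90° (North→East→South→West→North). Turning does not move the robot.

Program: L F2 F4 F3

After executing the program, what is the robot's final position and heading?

Start: (row=6, col=11), facing East
  L: turn left, now facing North
  F2: move forward 2, now at (row=4, col=11)
  F4: move forward 0/4 (blocked), now at (row=4, col=11)
  F3: move forward 0/3 (blocked), now at (row=4, col=11)
Final: (row=4, col=11), facing North

Answer: Final position: (row=4, col=11), facing North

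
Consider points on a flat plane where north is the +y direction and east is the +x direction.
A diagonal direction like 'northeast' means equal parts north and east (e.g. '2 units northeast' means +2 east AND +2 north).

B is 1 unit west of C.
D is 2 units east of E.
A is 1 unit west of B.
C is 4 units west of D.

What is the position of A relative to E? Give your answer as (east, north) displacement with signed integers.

Place E at the origin (east=0, north=0).
  D is 2 units east of E: delta (east=+2, north=+0); D at (east=2, north=0).
  C is 4 units west of D: delta (east=-4, north=+0); C at (east=-2, north=0).
  B is 1 unit west of C: delta (east=-1, north=+0); B at (east=-3, north=0).
  A is 1 unit west of B: delta (east=-1, north=+0); A at (east=-4, north=0).
Therefore A relative to E: (east=-4, north=0).

Answer: A is at (east=-4, north=0) relative to E.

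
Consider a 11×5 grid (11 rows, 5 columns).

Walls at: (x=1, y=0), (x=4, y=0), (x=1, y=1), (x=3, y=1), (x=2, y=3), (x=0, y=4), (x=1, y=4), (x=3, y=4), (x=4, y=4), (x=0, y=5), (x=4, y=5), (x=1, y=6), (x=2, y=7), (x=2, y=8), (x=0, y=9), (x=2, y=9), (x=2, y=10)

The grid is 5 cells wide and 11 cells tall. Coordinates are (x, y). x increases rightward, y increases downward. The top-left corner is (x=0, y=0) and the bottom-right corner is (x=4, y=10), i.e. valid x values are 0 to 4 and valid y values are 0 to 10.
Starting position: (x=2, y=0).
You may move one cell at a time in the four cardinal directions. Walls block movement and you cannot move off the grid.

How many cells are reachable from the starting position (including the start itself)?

BFS flood-fill from (x=2, y=0):
  Distance 0: (x=2, y=0)
  Distance 1: (x=3, y=0), (x=2, y=1)
  Distance 2: (x=2, y=2)
  Distance 3: (x=1, y=2), (x=3, y=2)
  Distance 4: (x=0, y=2), (x=4, y=2), (x=1, y=3), (x=3, y=3)
  Distance 5: (x=0, y=1), (x=4, y=1), (x=0, y=3), (x=4, y=3)
  Distance 6: (x=0, y=0)
Total reachable: 15 (grid has 38 open cells total)

Answer: Reachable cells: 15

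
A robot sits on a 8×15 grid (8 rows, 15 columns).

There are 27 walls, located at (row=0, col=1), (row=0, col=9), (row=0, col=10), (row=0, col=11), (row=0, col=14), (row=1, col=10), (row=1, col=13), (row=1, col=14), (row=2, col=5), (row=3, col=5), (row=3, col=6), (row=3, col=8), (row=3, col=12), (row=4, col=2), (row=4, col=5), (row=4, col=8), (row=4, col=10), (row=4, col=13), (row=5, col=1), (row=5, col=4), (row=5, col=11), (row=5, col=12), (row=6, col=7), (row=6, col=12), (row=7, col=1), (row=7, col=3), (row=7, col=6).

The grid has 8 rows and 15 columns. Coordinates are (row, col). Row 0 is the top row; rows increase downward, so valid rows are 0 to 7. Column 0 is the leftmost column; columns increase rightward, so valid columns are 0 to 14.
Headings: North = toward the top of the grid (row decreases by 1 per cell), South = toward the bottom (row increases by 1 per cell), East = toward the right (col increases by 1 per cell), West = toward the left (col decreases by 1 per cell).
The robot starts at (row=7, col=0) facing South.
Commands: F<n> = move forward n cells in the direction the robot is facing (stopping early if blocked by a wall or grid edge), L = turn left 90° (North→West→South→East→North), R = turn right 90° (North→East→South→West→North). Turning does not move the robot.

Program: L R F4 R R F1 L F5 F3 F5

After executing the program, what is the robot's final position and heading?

Start: (row=7, col=0), facing South
  L: turn left, now facing East
  R: turn right, now facing South
  F4: move forward 0/4 (blocked), now at (row=7, col=0)
  R: turn right, now facing West
  R: turn right, now facing North
  F1: move forward 1, now at (row=6, col=0)
  L: turn left, now facing West
  F5: move forward 0/5 (blocked), now at (row=6, col=0)
  F3: move forward 0/3 (blocked), now at (row=6, col=0)
  F5: move forward 0/5 (blocked), now at (row=6, col=0)
Final: (row=6, col=0), facing West

Answer: Final position: (row=6, col=0), facing West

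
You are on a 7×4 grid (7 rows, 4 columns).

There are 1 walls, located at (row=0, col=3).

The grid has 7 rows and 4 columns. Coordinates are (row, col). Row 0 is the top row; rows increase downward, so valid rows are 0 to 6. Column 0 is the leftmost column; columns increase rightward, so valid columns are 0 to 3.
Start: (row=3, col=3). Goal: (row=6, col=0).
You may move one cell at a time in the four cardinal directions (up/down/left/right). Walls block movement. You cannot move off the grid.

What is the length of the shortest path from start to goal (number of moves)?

BFS from (row=3, col=3) until reaching (row=6, col=0):
  Distance 0: (row=3, col=3)
  Distance 1: (row=2, col=3), (row=3, col=2), (row=4, col=3)
  Distance 2: (row=1, col=3), (row=2, col=2), (row=3, col=1), (row=4, col=2), (row=5, col=3)
  Distance 3: (row=1, col=2), (row=2, col=1), (row=3, col=0), (row=4, col=1), (row=5, col=2), (row=6, col=3)
  Distance 4: (row=0, col=2), (row=1, col=1), (row=2, col=0), (row=4, col=0), (row=5, col=1), (row=6, col=2)
  Distance 5: (row=0, col=1), (row=1, col=0), (row=5, col=0), (row=6, col=1)
  Distance 6: (row=0, col=0), (row=6, col=0)  <- goal reached here
One shortest path (6 moves): (row=3, col=3) -> (row=3, col=2) -> (row=3, col=1) -> (row=3, col=0) -> (row=4, col=0) -> (row=5, col=0) -> (row=6, col=0)

Answer: Shortest path length: 6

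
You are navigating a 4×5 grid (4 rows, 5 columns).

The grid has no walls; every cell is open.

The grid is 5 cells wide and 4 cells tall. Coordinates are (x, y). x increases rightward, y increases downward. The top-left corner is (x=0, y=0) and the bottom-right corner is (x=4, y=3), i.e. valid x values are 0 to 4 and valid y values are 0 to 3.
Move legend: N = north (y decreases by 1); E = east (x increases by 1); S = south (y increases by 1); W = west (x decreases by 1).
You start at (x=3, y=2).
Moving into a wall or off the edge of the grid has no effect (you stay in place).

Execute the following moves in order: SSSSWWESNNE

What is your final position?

Start: (x=3, y=2)
  S (south): (x=3, y=2) -> (x=3, y=3)
  [×3]S (south): blocked, stay at (x=3, y=3)
  W (west): (x=3, y=3) -> (x=2, y=3)
  W (west): (x=2, y=3) -> (x=1, y=3)
  E (east): (x=1, y=3) -> (x=2, y=3)
  S (south): blocked, stay at (x=2, y=3)
  N (north): (x=2, y=3) -> (x=2, y=2)
  N (north): (x=2, y=2) -> (x=2, y=1)
  E (east): (x=2, y=1) -> (x=3, y=1)
Final: (x=3, y=1)

Answer: Final position: (x=3, y=1)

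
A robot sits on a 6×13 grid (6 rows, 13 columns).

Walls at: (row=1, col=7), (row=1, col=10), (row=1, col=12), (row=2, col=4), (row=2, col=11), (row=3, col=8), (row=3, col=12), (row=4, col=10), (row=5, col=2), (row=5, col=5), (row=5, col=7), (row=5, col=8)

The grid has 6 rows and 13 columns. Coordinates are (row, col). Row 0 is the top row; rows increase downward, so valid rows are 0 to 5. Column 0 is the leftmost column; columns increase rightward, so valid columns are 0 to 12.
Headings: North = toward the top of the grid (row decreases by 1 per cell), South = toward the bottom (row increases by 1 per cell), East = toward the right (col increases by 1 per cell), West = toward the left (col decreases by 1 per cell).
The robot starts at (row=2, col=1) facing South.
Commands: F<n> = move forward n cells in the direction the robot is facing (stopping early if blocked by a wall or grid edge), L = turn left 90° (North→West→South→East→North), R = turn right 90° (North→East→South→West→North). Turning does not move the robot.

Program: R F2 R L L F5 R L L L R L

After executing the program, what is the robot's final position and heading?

Start: (row=2, col=1), facing South
  R: turn right, now facing West
  F2: move forward 1/2 (blocked), now at (row=2, col=0)
  R: turn right, now facing North
  L: turn left, now facing West
  L: turn left, now facing South
  F5: move forward 3/5 (blocked), now at (row=5, col=0)
  R: turn right, now facing West
  L: turn left, now facing South
  L: turn left, now facing East
  L: turn left, now facing North
  R: turn right, now facing East
  L: turn left, now facing North
Final: (row=5, col=0), facing North

Answer: Final position: (row=5, col=0), facing North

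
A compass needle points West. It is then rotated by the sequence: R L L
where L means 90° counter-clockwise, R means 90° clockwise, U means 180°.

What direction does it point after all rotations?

Answer: Final heading: South

Derivation:
Start: West
  R (right (90° clockwise)) -> North
  L (left (90° counter-clockwise)) -> West
  L (left (90° counter-clockwise)) -> South
Final: South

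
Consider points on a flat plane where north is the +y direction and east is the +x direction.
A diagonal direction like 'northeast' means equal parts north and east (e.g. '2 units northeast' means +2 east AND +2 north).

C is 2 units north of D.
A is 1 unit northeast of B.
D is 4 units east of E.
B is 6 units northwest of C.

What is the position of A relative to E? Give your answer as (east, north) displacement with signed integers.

Place E at the origin (east=0, north=0).
  D is 4 units east of E: delta (east=+4, north=+0); D at (east=4, north=0).
  C is 2 units north of D: delta (east=+0, north=+2); C at (east=4, north=2).
  B is 6 units northwest of C: delta (east=-6, north=+6); B at (east=-2, north=8).
  A is 1 unit northeast of B: delta (east=+1, north=+1); A at (east=-1, north=9).
Therefore A relative to E: (east=-1, north=9).

Answer: A is at (east=-1, north=9) relative to E.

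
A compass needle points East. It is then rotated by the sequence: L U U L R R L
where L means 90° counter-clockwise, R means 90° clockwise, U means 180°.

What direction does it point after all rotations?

Answer: Final heading: North

Derivation:
Start: East
  L (left (90° counter-clockwise)) -> North
  U (U-turn (180°)) -> South
  U (U-turn (180°)) -> North
  L (left (90° counter-clockwise)) -> West
  R (right (90° clockwise)) -> North
  R (right (90° clockwise)) -> East
  L (left (90° counter-clockwise)) -> North
Final: North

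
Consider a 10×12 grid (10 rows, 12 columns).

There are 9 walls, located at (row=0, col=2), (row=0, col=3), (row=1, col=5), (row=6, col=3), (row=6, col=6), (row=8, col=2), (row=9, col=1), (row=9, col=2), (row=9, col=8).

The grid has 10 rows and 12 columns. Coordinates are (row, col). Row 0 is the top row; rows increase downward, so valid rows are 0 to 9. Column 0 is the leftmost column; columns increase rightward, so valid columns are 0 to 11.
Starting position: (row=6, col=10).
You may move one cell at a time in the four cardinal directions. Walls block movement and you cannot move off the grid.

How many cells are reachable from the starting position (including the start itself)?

Answer: Reachable cells: 111

Derivation:
BFS flood-fill from (row=6, col=10):
  Distance 0: (row=6, col=10)
  Distance 1: (row=5, col=10), (row=6, col=9), (row=6, col=11), (row=7, col=10)
  Distance 2: (row=4, col=10), (row=5, col=9), (row=5, col=11), (row=6, col=8), (row=7, col=9), (row=7, col=11), (row=8, col=10)
  Distance 3: (row=3, col=10), (row=4, col=9), (row=4, col=11), (row=5, col=8), (row=6, col=7), (row=7, col=8), (row=8, col=9), (row=8, col=11), (row=9, col=10)
  Distance 4: (row=2, col=10), (row=3, col=9), (row=3, col=11), (row=4, col=8), (row=5, col=7), (row=7, col=7), (row=8, col=8), (row=9, col=9), (row=9, col=11)
  Distance 5: (row=1, col=10), (row=2, col=9), (row=2, col=11), (row=3, col=8), (row=4, col=7), (row=5, col=6), (row=7, col=6), (row=8, col=7)
  Distance 6: (row=0, col=10), (row=1, col=9), (row=1, col=11), (row=2, col=8), (row=3, col=7), (row=4, col=6), (row=5, col=5), (row=7, col=5), (row=8, col=6), (row=9, col=7)
  Distance 7: (row=0, col=9), (row=0, col=11), (row=1, col=8), (row=2, col=7), (row=3, col=6), (row=4, col=5), (row=5, col=4), (row=6, col=5), (row=7, col=4), (row=8, col=5), (row=9, col=6)
  Distance 8: (row=0, col=8), (row=1, col=7), (row=2, col=6), (row=3, col=5), (row=4, col=4), (row=5, col=3), (row=6, col=4), (row=7, col=3), (row=8, col=4), (row=9, col=5)
  Distance 9: (row=0, col=7), (row=1, col=6), (row=2, col=5), (row=3, col=4), (row=4, col=3), (row=5, col=2), (row=7, col=2), (row=8, col=3), (row=9, col=4)
  Distance 10: (row=0, col=6), (row=2, col=4), (row=3, col=3), (row=4, col=2), (row=5, col=1), (row=6, col=2), (row=7, col=1), (row=9, col=3)
  Distance 11: (row=0, col=5), (row=1, col=4), (row=2, col=3), (row=3, col=2), (row=4, col=1), (row=5, col=0), (row=6, col=1), (row=7, col=0), (row=8, col=1)
  Distance 12: (row=0, col=4), (row=1, col=3), (row=2, col=2), (row=3, col=1), (row=4, col=0), (row=6, col=0), (row=8, col=0)
  Distance 13: (row=1, col=2), (row=2, col=1), (row=3, col=0), (row=9, col=0)
  Distance 14: (row=1, col=1), (row=2, col=0)
  Distance 15: (row=0, col=1), (row=1, col=0)
  Distance 16: (row=0, col=0)
Total reachable: 111 (grid has 111 open cells total)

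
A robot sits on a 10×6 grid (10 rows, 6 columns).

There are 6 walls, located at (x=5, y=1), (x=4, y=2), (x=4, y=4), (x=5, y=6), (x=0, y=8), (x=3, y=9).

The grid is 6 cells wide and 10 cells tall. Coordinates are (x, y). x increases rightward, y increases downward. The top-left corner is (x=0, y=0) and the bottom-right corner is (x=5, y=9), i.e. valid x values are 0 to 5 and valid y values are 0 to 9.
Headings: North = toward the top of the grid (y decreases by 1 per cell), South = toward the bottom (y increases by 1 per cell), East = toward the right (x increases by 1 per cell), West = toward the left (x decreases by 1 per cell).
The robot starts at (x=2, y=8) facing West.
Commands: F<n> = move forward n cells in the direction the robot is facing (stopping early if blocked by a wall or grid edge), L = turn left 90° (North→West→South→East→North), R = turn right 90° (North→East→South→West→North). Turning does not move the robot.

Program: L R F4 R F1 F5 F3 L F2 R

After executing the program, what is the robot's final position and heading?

Answer: Final position: (x=0, y=0), facing North

Derivation:
Start: (x=2, y=8), facing West
  L: turn left, now facing South
  R: turn right, now facing West
  F4: move forward 1/4 (blocked), now at (x=1, y=8)
  R: turn right, now facing North
  F1: move forward 1, now at (x=1, y=7)
  F5: move forward 5, now at (x=1, y=2)
  F3: move forward 2/3 (blocked), now at (x=1, y=0)
  L: turn left, now facing West
  F2: move forward 1/2 (blocked), now at (x=0, y=0)
  R: turn right, now facing North
Final: (x=0, y=0), facing North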